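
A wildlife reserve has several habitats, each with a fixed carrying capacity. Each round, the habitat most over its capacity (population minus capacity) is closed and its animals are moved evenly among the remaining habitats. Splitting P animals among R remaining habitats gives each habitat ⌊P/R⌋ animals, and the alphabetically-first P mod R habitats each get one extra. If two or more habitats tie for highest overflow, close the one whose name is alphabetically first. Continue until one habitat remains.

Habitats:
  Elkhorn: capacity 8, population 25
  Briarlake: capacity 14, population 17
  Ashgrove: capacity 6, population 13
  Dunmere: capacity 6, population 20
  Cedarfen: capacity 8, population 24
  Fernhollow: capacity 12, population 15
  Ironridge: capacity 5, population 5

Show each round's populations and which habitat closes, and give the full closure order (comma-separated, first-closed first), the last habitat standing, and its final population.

Closure order: Elkhorn, Cedarfen, Dunmere, Ashgrove, Briarlake, Fernhollow
Last habitat: Ironridge with 119 animals

Round 1: Ashgrove=13 Briarlake=17 Cedarfen=24 Dunmere=20 Elkhorn=25 Fernhollow=15 Ironridge=5 → close Elkhorn (overflow 17)
  25÷6 = 4 each, +1 to first 1
Round 2: Ashgrove=18 Briarlake=21 Cedarfen=28 Dunmere=24 Fernhollow=19 Ironridge=9 → close Cedarfen (overflow 20)
  28÷5 = 5 each, +1 to first 3
Round 3: Ashgrove=24 Briarlake=27 Dunmere=30 Fernhollow=24 Ironridge=14 → close Dunmere (overflow 24)
  30÷4 = 7 each, +1 to first 2
Round 4: Ashgrove=32 Briarlake=35 Fernhollow=31 Ironridge=21 → close Ashgrove (overflow 26)
  32÷3 = 10 each, +1 to first 2
Round 5: Briarlake=46 Fernhollow=42 Ironridge=31 → close Briarlake (overflow 32)
  46÷2 = 23 each, +1 to first 0
Round 6: Fernhollow=65 Ironridge=54 → close Fernhollow (overflow 53)
  65÷1 = 65 each, +1 to first 0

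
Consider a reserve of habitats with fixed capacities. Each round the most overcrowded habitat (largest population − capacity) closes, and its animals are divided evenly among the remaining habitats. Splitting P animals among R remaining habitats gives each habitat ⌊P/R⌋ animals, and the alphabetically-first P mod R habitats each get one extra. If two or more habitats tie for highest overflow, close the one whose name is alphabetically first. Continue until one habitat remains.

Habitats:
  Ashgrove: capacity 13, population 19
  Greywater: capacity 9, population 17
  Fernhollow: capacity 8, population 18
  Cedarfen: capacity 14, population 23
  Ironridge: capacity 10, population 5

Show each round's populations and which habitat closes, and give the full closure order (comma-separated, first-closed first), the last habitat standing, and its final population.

Closure order: Fernhollow, Cedarfen, Ashgrove, Greywater
Last habitat: Ironridge with 82 animals

Round 1: Ashgrove=19 Cedarfen=23 Fernhollow=18 Greywater=17 Ironridge=5 → close Fernhollow (overflow 10)
  18÷4 = 4 each, +1 to first 2
Round 2: Ashgrove=24 Cedarfen=28 Greywater=21 Ironridge=9 → close Cedarfen (overflow 14)
  28÷3 = 9 each, +1 to first 1
Round 3: Ashgrove=34 Greywater=30 Ironridge=18 → close Ashgrove (overflow 21)
  34÷2 = 17 each, +1 to first 0
Round 4: Greywater=47 Ironridge=35 → close Greywater (overflow 38)
  47÷1 = 47 each, +1 to first 0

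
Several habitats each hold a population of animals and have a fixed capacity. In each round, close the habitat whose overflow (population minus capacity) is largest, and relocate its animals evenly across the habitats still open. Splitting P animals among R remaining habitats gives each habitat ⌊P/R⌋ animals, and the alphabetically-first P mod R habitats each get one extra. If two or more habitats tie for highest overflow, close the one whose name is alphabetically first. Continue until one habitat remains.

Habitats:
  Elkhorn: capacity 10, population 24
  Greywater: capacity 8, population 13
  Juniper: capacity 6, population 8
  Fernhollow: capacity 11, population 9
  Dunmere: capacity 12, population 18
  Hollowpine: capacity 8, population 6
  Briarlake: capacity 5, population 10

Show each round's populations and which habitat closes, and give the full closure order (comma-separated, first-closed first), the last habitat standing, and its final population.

Round 1: Briarlake=10 Dunmere=18 Elkhorn=24 Fernhollow=9 Greywater=13 Hollowpine=6 Juniper=8 → close Elkhorn (overflow 14)
  24÷6 = 4 each, +1 to first 0
Round 2: Briarlake=14 Dunmere=22 Fernhollow=13 Greywater=17 Hollowpine=10 Juniper=12 → close Dunmere (overflow 10)
  22÷5 = 4 each, +1 to first 2
Round 3: Briarlake=19 Fernhollow=18 Greywater=21 Hollowpine=14 Juniper=16 → close Briarlake (overflow 14)
  19÷4 = 4 each, +1 to first 3
Round 4: Fernhollow=23 Greywater=26 Hollowpine=19 Juniper=20 → close Greywater (overflow 18)
  26÷3 = 8 each, +1 to first 2
Round 5: Fernhollow=32 Hollowpine=28 Juniper=28 → close Juniper (overflow 22)
  28÷2 = 14 each, +1 to first 0
Round 6: Fernhollow=46 Hollowpine=42 → close Fernhollow (overflow 35)
  46÷1 = 46 each, +1 to first 0

Closure order: Elkhorn, Dunmere, Briarlake, Greywater, Juniper, Fernhollow
Last habitat: Hollowpine with 88 animals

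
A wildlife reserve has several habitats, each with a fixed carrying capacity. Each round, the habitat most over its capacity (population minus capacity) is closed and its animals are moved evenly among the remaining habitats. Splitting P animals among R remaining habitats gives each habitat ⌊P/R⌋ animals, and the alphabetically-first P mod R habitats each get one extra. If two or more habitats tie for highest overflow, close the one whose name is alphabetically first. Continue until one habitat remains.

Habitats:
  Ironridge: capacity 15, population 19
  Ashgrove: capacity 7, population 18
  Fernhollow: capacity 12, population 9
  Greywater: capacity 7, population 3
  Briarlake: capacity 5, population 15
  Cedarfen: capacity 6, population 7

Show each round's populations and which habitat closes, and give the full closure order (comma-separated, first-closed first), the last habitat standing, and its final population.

Closure order: Ashgrove, Briarlake, Ironridge, Cedarfen, Fernhollow
Last habitat: Greywater with 71 animals

Round 1: Ashgrove=18 Briarlake=15 Cedarfen=7 Fernhollow=9 Greywater=3 Ironridge=19 → close Ashgrove (overflow 11)
  18÷5 = 3 each, +1 to first 3
Round 2: Briarlake=19 Cedarfen=11 Fernhollow=13 Greywater=6 Ironridge=22 → close Briarlake (overflow 14)
  19÷4 = 4 each, +1 to first 3
Round 3: Cedarfen=16 Fernhollow=18 Greywater=11 Ironridge=26 → close Ironridge (overflow 11)
  26÷3 = 8 each, +1 to first 2
Round 4: Cedarfen=25 Fernhollow=27 Greywater=19 → close Cedarfen (overflow 19)
  25÷2 = 12 each, +1 to first 1
Round 5: Fernhollow=40 Greywater=31 → close Fernhollow (overflow 28)
  40÷1 = 40 each, +1 to first 0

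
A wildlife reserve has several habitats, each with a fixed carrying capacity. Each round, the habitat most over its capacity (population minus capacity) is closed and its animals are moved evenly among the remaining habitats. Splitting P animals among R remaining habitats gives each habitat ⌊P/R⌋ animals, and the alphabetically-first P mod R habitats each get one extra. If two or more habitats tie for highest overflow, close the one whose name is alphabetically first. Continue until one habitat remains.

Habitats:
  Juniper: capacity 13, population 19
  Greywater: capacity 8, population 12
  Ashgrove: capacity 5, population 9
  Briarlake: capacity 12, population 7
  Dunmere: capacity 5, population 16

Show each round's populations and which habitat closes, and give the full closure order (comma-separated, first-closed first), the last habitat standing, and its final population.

Round 1: Ashgrove=9 Briarlake=7 Dunmere=16 Greywater=12 Juniper=19 → close Dunmere (overflow 11)
  16÷4 = 4 each, +1 to first 0
Round 2: Ashgrove=13 Briarlake=11 Greywater=16 Juniper=23 → close Juniper (overflow 10)
  23÷3 = 7 each, +1 to first 2
Round 3: Ashgrove=21 Briarlake=19 Greywater=23 → close Ashgrove (overflow 16)
  21÷2 = 10 each, +1 to first 1
Round 4: Briarlake=30 Greywater=33 → close Greywater (overflow 25)
  33÷1 = 33 each, +1 to first 0

Closure order: Dunmere, Juniper, Ashgrove, Greywater
Last habitat: Briarlake with 63 animals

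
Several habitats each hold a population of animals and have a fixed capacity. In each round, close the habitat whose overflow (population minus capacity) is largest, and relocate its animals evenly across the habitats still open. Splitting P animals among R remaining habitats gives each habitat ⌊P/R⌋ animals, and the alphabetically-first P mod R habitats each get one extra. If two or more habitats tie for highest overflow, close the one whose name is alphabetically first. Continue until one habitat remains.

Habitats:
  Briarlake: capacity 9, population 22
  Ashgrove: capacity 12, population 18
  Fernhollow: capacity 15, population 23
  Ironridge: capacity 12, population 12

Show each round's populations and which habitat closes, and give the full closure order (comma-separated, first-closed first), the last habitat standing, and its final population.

Round 1: Ashgrove=18 Briarlake=22 Fernhollow=23 Ironridge=12 → close Briarlake (overflow 13)
  22÷3 = 7 each, +1 to first 1
Round 2: Ashgrove=26 Fernhollow=30 Ironridge=19 → close Fernhollow (overflow 15)
  30÷2 = 15 each, +1 to first 0
Round 3: Ashgrove=41 Ironridge=34 → close Ashgrove (overflow 29)
  41÷1 = 41 each, +1 to first 0

Closure order: Briarlake, Fernhollow, Ashgrove
Last habitat: Ironridge with 75 animals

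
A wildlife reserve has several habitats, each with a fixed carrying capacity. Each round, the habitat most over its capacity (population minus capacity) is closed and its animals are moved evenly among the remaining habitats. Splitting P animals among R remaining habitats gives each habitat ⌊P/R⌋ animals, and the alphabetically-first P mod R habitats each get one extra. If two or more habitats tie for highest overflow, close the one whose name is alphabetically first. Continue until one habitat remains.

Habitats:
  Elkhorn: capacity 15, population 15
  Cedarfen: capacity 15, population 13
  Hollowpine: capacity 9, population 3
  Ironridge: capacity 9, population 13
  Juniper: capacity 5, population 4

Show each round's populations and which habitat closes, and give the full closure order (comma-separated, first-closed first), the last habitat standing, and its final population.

Closure order: Ironridge, Elkhorn, Cedarfen, Juniper
Last habitat: Hollowpine with 48 animals

Round 1: Cedarfen=13 Elkhorn=15 Hollowpine=3 Ironridge=13 Juniper=4 → close Ironridge (overflow 4)
  13÷4 = 3 each, +1 to first 1
Round 2: Cedarfen=17 Elkhorn=18 Hollowpine=6 Juniper=7 → close Elkhorn (overflow 3)
  18÷3 = 6 each, +1 to first 0
Round 3: Cedarfen=23 Hollowpine=12 Juniper=13 → close Cedarfen (overflow 8)
  23÷2 = 11 each, +1 to first 1
Round 4: Hollowpine=24 Juniper=24 → close Juniper (overflow 19)
  24÷1 = 24 each, +1 to first 0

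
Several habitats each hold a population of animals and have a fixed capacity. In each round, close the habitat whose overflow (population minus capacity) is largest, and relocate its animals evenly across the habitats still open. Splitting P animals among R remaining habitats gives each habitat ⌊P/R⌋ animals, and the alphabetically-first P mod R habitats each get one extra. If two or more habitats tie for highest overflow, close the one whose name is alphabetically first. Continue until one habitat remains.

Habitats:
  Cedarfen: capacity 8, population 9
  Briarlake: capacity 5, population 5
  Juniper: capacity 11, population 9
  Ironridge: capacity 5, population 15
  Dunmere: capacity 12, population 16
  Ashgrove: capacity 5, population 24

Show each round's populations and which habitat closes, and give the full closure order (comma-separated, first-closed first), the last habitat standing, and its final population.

Closure order: Ashgrove, Ironridge, Dunmere, Cedarfen, Briarlake
Last habitat: Juniper with 78 animals

Round 1: Ashgrove=24 Briarlake=5 Cedarfen=9 Dunmere=16 Ironridge=15 Juniper=9 → close Ashgrove (overflow 19)
  24÷5 = 4 each, +1 to first 4
Round 2: Briarlake=10 Cedarfen=14 Dunmere=21 Ironridge=20 Juniper=13 → close Ironridge (overflow 15)
  20÷4 = 5 each, +1 to first 0
Round 3: Briarlake=15 Cedarfen=19 Dunmere=26 Juniper=18 → close Dunmere (overflow 14)
  26÷3 = 8 each, +1 to first 2
Round 4: Briarlake=24 Cedarfen=28 Juniper=26 → close Cedarfen (overflow 20)
  28÷2 = 14 each, +1 to first 0
Round 5: Briarlake=38 Juniper=40 → close Briarlake (overflow 33)
  38÷1 = 38 each, +1 to first 0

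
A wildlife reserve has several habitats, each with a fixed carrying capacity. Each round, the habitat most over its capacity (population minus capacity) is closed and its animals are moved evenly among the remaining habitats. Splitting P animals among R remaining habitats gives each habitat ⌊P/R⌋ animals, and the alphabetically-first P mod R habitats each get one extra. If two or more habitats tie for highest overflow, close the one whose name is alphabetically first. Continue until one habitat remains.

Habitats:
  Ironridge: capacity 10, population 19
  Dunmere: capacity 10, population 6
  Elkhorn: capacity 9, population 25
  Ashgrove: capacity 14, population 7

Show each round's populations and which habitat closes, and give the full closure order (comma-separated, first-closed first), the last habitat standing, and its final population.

Closure order: Elkhorn, Ironridge, Dunmere
Last habitat: Ashgrove with 57 animals

Round 1: Ashgrove=7 Dunmere=6 Elkhorn=25 Ironridge=19 → close Elkhorn (overflow 16)
  25÷3 = 8 each, +1 to first 1
Round 2: Ashgrove=16 Dunmere=14 Ironridge=27 → close Ironridge (overflow 17)
  27÷2 = 13 each, +1 to first 1
Round 3: Ashgrove=30 Dunmere=27 → close Dunmere (overflow 17)
  27÷1 = 27 each, +1 to first 0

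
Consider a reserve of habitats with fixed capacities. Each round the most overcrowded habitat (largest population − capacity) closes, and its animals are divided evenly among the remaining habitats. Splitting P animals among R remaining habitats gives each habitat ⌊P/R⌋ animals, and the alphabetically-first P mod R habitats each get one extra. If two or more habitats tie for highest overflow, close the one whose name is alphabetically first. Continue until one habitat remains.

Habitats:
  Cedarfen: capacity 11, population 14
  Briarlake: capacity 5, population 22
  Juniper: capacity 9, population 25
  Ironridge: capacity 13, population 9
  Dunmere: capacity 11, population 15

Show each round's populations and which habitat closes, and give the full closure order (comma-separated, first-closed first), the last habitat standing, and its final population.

Round 1: Briarlake=22 Cedarfen=14 Dunmere=15 Ironridge=9 Juniper=25 → close Briarlake (overflow 17)
  22÷4 = 5 each, +1 to first 2
Round 2: Cedarfen=20 Dunmere=21 Ironridge=14 Juniper=30 → close Juniper (overflow 21)
  30÷3 = 10 each, +1 to first 0
Round 3: Cedarfen=30 Dunmere=31 Ironridge=24 → close Dunmere (overflow 20)
  31÷2 = 15 each, +1 to first 1
Round 4: Cedarfen=46 Ironridge=39 → close Cedarfen (overflow 35)
  46÷1 = 46 each, +1 to first 0

Closure order: Briarlake, Juniper, Dunmere, Cedarfen
Last habitat: Ironridge with 85 animals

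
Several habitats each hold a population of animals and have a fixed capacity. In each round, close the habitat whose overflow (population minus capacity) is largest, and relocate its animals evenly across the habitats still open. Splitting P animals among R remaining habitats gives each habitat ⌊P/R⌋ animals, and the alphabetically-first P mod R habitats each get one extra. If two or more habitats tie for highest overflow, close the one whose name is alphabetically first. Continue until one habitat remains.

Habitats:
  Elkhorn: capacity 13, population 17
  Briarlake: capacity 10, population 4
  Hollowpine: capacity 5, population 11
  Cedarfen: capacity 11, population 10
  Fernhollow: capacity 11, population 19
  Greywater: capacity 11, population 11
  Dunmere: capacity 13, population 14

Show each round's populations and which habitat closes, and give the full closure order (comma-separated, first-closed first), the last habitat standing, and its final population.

Round 1: Briarlake=4 Cedarfen=10 Dunmere=14 Elkhorn=17 Fernhollow=19 Greywater=11 Hollowpine=11 → close Fernhollow (overflow 8)
  19÷6 = 3 each, +1 to first 1
Round 2: Briarlake=8 Cedarfen=13 Dunmere=17 Elkhorn=20 Greywater=14 Hollowpine=14 → close Hollowpine (overflow 9)
  14÷5 = 2 each, +1 to first 4
Round 3: Briarlake=11 Cedarfen=16 Dunmere=20 Elkhorn=23 Greywater=16 → close Elkhorn (overflow 10)
  23÷4 = 5 each, +1 to first 3
Round 4: Briarlake=17 Cedarfen=22 Dunmere=26 Greywater=21 → close Dunmere (overflow 13)
  26÷3 = 8 each, +1 to first 2
Round 5: Briarlake=26 Cedarfen=31 Greywater=29 → close Cedarfen (overflow 20)
  31÷2 = 15 each, +1 to first 1
Round 6: Briarlake=42 Greywater=44 → close Greywater (overflow 33)
  44÷1 = 44 each, +1 to first 0

Closure order: Fernhollow, Hollowpine, Elkhorn, Dunmere, Cedarfen, Greywater
Last habitat: Briarlake with 86 animals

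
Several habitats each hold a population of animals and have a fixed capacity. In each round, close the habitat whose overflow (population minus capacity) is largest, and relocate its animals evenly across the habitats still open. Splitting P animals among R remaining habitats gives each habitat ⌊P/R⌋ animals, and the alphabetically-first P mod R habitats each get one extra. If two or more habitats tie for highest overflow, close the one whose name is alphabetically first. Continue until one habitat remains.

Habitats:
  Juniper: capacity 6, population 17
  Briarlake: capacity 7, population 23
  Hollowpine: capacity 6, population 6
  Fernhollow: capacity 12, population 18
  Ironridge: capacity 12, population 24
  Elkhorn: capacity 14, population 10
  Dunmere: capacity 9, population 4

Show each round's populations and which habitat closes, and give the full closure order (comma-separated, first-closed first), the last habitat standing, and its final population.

Closure order: Briarlake, Ironridge, Juniper, Fernhollow, Hollowpine, Dunmere
Last habitat: Elkhorn with 102 animals

Round 1: Briarlake=23 Dunmere=4 Elkhorn=10 Fernhollow=18 Hollowpine=6 Ironridge=24 Juniper=17 → close Briarlake (overflow 16)
  23÷6 = 3 each, +1 to first 5
Round 2: Dunmere=8 Elkhorn=14 Fernhollow=22 Hollowpine=10 Ironridge=28 Juniper=20 → close Ironridge (overflow 16)
  28÷5 = 5 each, +1 to first 3
Round 3: Dunmere=14 Elkhorn=20 Fernhollow=28 Hollowpine=15 Juniper=25 → close Juniper (overflow 19)
  25÷4 = 6 each, +1 to first 1
Round 4: Dunmere=21 Elkhorn=26 Fernhollow=34 Hollowpine=21 → close Fernhollow (overflow 22)
  34÷3 = 11 each, +1 to first 1
Round 5: Dunmere=33 Elkhorn=37 Hollowpine=32 → close Hollowpine (overflow 26)
  32÷2 = 16 each, +1 to first 0
Round 6: Dunmere=49 Elkhorn=53 → close Dunmere (overflow 40)
  49÷1 = 49 each, +1 to first 0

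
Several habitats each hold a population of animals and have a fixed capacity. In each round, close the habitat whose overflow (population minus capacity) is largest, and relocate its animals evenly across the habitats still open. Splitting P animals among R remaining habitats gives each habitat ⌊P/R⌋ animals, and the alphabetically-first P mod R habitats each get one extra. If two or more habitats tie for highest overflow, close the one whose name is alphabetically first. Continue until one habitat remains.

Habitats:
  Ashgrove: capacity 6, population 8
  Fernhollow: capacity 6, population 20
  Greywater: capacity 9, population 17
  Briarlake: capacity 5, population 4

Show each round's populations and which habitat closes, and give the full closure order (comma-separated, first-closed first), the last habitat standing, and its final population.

Closure order: Fernhollow, Greywater, Ashgrove
Last habitat: Briarlake with 49 animals

Round 1: Ashgrove=8 Briarlake=4 Fernhollow=20 Greywater=17 → close Fernhollow (overflow 14)
  20÷3 = 6 each, +1 to first 2
Round 2: Ashgrove=15 Briarlake=11 Greywater=23 → close Greywater (overflow 14)
  23÷2 = 11 each, +1 to first 1
Round 3: Ashgrove=27 Briarlake=22 → close Ashgrove (overflow 21)
  27÷1 = 27 each, +1 to first 0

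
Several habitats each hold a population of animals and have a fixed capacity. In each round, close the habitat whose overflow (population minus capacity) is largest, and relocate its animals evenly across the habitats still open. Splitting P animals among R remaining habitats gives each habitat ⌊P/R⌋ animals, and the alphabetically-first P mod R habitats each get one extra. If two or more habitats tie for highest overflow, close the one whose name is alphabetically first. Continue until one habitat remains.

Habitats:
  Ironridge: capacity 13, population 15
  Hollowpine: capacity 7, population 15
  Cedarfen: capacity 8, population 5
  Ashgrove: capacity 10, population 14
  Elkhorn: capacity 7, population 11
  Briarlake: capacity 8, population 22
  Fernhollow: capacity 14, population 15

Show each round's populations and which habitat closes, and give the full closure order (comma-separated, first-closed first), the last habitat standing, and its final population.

Closure order: Briarlake, Hollowpine, Ashgrove, Elkhorn, Fernhollow, Cedarfen
Last habitat: Ironridge with 97 animals

Round 1: Ashgrove=14 Briarlake=22 Cedarfen=5 Elkhorn=11 Fernhollow=15 Hollowpine=15 Ironridge=15 → close Briarlake (overflow 14)
  22÷6 = 3 each, +1 to first 4
Round 2: Ashgrove=18 Cedarfen=9 Elkhorn=15 Fernhollow=19 Hollowpine=18 Ironridge=18 → close Hollowpine (overflow 11)
  18÷5 = 3 each, +1 to first 3
Round 3: Ashgrove=22 Cedarfen=13 Elkhorn=19 Fernhollow=22 Ironridge=21 → close Ashgrove (overflow 12)
  22÷4 = 5 each, +1 to first 2
Round 4: Cedarfen=19 Elkhorn=25 Fernhollow=27 Ironridge=26 → close Elkhorn (overflow 18)
  25÷3 = 8 each, +1 to first 1
Round 5: Cedarfen=28 Fernhollow=35 Ironridge=34 → close Fernhollow (overflow 21)
  35÷2 = 17 each, +1 to first 1
Round 6: Cedarfen=46 Ironridge=51 → close Cedarfen (overflow 38)
  46÷1 = 46 each, +1 to first 0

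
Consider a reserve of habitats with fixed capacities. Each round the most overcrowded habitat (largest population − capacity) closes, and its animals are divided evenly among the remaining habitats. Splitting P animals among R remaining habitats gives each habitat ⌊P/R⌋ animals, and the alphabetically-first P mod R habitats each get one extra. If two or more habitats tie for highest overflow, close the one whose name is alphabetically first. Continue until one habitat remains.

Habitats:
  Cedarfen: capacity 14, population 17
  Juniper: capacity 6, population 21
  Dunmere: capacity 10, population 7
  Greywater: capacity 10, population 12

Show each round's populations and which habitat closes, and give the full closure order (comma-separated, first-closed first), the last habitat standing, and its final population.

Closure order: Juniper, Cedarfen, Greywater
Last habitat: Dunmere with 57 animals

Round 1: Cedarfen=17 Dunmere=7 Greywater=12 Juniper=21 → close Juniper (overflow 15)
  21÷3 = 7 each, +1 to first 0
Round 2: Cedarfen=24 Dunmere=14 Greywater=19 → close Cedarfen (overflow 10)
  24÷2 = 12 each, +1 to first 0
Round 3: Dunmere=26 Greywater=31 → close Greywater (overflow 21)
  31÷1 = 31 each, +1 to first 0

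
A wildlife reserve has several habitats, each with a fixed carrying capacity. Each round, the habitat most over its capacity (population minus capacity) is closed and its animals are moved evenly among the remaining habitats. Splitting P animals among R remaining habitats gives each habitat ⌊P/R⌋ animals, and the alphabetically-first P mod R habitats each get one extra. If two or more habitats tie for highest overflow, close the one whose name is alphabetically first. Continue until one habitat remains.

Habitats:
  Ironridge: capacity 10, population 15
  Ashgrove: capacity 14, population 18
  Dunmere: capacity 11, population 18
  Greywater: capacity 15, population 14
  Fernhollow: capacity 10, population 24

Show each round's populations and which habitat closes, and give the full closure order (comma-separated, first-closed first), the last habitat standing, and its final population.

Round 1: Ashgrove=18 Dunmere=18 Fernhollow=24 Greywater=14 Ironridge=15 → close Fernhollow (overflow 14)
  24÷4 = 6 each, +1 to first 0
Round 2: Ashgrove=24 Dunmere=24 Greywater=20 Ironridge=21 → close Dunmere (overflow 13)
  24÷3 = 8 each, +1 to first 0
Round 3: Ashgrove=32 Greywater=28 Ironridge=29 → close Ironridge (overflow 19)
  29÷2 = 14 each, +1 to first 1
Round 4: Ashgrove=47 Greywater=42 → close Ashgrove (overflow 33)
  47÷1 = 47 each, +1 to first 0

Closure order: Fernhollow, Dunmere, Ironridge, Ashgrove
Last habitat: Greywater with 89 animals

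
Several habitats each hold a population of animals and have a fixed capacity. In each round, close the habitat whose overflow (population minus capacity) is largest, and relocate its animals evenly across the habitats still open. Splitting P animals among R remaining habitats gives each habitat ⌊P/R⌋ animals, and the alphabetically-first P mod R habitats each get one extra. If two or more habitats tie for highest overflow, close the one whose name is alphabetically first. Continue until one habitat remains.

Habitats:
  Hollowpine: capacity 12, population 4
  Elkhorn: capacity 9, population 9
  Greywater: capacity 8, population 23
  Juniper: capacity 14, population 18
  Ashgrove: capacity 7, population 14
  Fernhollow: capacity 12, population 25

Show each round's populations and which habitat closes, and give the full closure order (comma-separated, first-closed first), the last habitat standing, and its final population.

Round 1: Ashgrove=14 Elkhorn=9 Fernhollow=25 Greywater=23 Hollowpine=4 Juniper=18 → close Greywater (overflow 15)
  23÷5 = 4 each, +1 to first 3
Round 2: Ashgrove=19 Elkhorn=14 Fernhollow=30 Hollowpine=8 Juniper=22 → close Fernhollow (overflow 18)
  30÷4 = 7 each, +1 to first 2
Round 3: Ashgrove=27 Elkhorn=22 Hollowpine=15 Juniper=29 → close Ashgrove (overflow 20)
  27÷3 = 9 each, +1 to first 0
Round 4: Elkhorn=31 Hollowpine=24 Juniper=38 → close Juniper (overflow 24)
  38÷2 = 19 each, +1 to first 0
Round 5: Elkhorn=50 Hollowpine=43 → close Elkhorn (overflow 41)
  50÷1 = 50 each, +1 to first 0

Closure order: Greywater, Fernhollow, Ashgrove, Juniper, Elkhorn
Last habitat: Hollowpine with 93 animals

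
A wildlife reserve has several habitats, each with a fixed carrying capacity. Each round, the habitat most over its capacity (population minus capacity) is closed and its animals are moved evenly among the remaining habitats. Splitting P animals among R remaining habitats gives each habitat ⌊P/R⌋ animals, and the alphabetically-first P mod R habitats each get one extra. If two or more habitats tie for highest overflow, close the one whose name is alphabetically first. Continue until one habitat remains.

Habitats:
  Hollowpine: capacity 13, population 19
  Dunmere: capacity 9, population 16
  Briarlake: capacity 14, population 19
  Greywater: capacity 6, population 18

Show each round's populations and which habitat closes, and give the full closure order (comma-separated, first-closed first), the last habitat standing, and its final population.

Round 1: Briarlake=19 Dunmere=16 Greywater=18 Hollowpine=19 → close Greywater (overflow 12)
  18÷3 = 6 each, +1 to first 0
Round 2: Briarlake=25 Dunmere=22 Hollowpine=25 → close Dunmere (overflow 13)
  22÷2 = 11 each, +1 to first 0
Round 3: Briarlake=36 Hollowpine=36 → close Hollowpine (overflow 23)
  36÷1 = 36 each, +1 to first 0

Closure order: Greywater, Dunmere, Hollowpine
Last habitat: Briarlake with 72 animals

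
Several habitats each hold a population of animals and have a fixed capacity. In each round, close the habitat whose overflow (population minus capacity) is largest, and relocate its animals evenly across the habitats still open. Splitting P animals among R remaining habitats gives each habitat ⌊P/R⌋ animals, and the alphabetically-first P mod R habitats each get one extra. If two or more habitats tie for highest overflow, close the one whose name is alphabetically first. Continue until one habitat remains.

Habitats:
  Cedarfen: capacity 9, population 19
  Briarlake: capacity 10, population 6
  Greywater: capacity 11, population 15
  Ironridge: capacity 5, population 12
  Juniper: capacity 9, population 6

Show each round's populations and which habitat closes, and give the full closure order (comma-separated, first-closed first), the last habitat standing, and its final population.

Round 1: Briarlake=6 Cedarfen=19 Greywater=15 Ironridge=12 Juniper=6 → close Cedarfen (overflow 10)
  19÷4 = 4 each, +1 to first 3
Round 2: Briarlake=11 Greywater=20 Ironridge=17 Juniper=10 → close Ironridge (overflow 12)
  17÷3 = 5 each, +1 to first 2
Round 3: Briarlake=17 Greywater=26 Juniper=15 → close Greywater (overflow 15)
  26÷2 = 13 each, +1 to first 0
Round 4: Briarlake=30 Juniper=28 → close Briarlake (overflow 20)
  30÷1 = 30 each, +1 to first 0

Closure order: Cedarfen, Ironridge, Greywater, Briarlake
Last habitat: Juniper with 58 animals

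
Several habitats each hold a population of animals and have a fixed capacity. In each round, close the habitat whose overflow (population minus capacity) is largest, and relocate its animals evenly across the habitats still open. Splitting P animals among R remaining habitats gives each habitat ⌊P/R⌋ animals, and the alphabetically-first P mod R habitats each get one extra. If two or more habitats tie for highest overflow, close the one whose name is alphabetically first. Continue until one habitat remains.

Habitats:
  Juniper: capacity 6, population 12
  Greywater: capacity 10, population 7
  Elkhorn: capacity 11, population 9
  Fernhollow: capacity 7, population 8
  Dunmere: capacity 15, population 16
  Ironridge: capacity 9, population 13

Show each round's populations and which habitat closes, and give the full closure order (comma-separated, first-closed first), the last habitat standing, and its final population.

Closure order: Juniper, Ironridge, Dunmere, Fernhollow, Elkhorn
Last habitat: Greywater with 65 animals

Round 1: Dunmere=16 Elkhorn=9 Fernhollow=8 Greywater=7 Ironridge=13 Juniper=12 → close Juniper (overflow 6)
  12÷5 = 2 each, +1 to first 2
Round 2: Dunmere=19 Elkhorn=12 Fernhollow=10 Greywater=9 Ironridge=15 → close Ironridge (overflow 6)
  15÷4 = 3 each, +1 to first 3
Round 3: Dunmere=23 Elkhorn=16 Fernhollow=14 Greywater=12 → close Dunmere (overflow 8)
  23÷3 = 7 each, +1 to first 2
Round 4: Elkhorn=24 Fernhollow=22 Greywater=19 → close Fernhollow (overflow 15)
  22÷2 = 11 each, +1 to first 0
Round 5: Elkhorn=35 Greywater=30 → close Elkhorn (overflow 24)
  35÷1 = 35 each, +1 to first 0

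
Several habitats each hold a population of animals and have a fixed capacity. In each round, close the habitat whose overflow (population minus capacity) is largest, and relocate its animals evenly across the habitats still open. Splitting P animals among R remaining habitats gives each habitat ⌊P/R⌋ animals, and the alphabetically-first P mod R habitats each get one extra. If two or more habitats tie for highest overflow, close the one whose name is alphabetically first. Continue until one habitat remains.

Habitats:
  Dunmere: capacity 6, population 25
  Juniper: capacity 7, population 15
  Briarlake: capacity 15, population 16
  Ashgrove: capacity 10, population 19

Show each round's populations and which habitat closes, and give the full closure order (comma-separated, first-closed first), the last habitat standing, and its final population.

Round 1: Ashgrove=19 Briarlake=16 Dunmere=25 Juniper=15 → close Dunmere (overflow 19)
  25÷3 = 8 each, +1 to first 1
Round 2: Ashgrove=28 Briarlake=24 Juniper=23 → close Ashgrove (overflow 18)
  28÷2 = 14 each, +1 to first 0
Round 3: Briarlake=38 Juniper=37 → close Juniper (overflow 30)
  37÷1 = 37 each, +1 to first 0

Closure order: Dunmere, Ashgrove, Juniper
Last habitat: Briarlake with 75 animals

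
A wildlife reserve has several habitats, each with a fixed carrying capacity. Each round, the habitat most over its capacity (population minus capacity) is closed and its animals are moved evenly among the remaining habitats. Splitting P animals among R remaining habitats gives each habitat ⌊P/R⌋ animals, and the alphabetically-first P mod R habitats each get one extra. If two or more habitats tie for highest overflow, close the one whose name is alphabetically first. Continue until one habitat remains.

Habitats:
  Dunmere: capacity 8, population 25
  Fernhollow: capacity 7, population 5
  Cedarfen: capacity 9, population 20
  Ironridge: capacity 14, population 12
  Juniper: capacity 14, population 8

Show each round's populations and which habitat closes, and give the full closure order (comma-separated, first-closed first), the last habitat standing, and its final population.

Closure order: Dunmere, Cedarfen, Fernhollow, Ironridge
Last habitat: Juniper with 70 animals

Round 1: Cedarfen=20 Dunmere=25 Fernhollow=5 Ironridge=12 Juniper=8 → close Dunmere (overflow 17)
  25÷4 = 6 each, +1 to first 1
Round 2: Cedarfen=27 Fernhollow=11 Ironridge=18 Juniper=14 → close Cedarfen (overflow 18)
  27÷3 = 9 each, +1 to first 0
Round 3: Fernhollow=20 Ironridge=27 Juniper=23 → close Fernhollow (overflow 13)
  20÷2 = 10 each, +1 to first 0
Round 4: Ironridge=37 Juniper=33 → close Ironridge (overflow 23)
  37÷1 = 37 each, +1 to first 0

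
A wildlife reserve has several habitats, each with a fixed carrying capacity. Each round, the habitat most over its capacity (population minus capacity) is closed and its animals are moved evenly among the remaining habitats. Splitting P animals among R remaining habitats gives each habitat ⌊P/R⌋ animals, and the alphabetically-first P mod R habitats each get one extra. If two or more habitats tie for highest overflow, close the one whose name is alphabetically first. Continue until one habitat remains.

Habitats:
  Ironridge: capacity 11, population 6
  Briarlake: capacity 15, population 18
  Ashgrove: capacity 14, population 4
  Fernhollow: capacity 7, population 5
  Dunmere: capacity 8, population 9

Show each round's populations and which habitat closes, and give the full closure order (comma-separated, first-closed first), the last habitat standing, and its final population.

Closure order: Briarlake, Dunmere, Fernhollow, Ironridge
Last habitat: Ashgrove with 42 animals

Round 1: Ashgrove=4 Briarlake=18 Dunmere=9 Fernhollow=5 Ironridge=6 → close Briarlake (overflow 3)
  18÷4 = 4 each, +1 to first 2
Round 2: Ashgrove=9 Dunmere=14 Fernhollow=9 Ironridge=10 → close Dunmere (overflow 6)
  14÷3 = 4 each, +1 to first 2
Round 3: Ashgrove=14 Fernhollow=14 Ironridge=14 → close Fernhollow (overflow 7)
  14÷2 = 7 each, +1 to first 0
Round 4: Ashgrove=21 Ironridge=21 → close Ironridge (overflow 10)
  21÷1 = 21 each, +1 to first 0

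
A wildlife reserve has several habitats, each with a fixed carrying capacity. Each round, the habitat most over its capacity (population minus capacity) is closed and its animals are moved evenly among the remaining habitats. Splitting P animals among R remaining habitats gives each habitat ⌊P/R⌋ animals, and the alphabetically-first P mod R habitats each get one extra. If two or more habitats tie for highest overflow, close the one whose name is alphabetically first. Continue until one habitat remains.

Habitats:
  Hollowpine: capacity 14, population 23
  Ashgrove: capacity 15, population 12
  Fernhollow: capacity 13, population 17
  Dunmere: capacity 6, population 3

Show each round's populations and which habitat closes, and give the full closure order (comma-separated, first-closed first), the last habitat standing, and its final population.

Round 1: Ashgrove=12 Dunmere=3 Fernhollow=17 Hollowpine=23 → close Hollowpine (overflow 9)
  23÷3 = 7 each, +1 to first 2
Round 2: Ashgrove=20 Dunmere=11 Fernhollow=24 → close Fernhollow (overflow 11)
  24÷2 = 12 each, +1 to first 0
Round 3: Ashgrove=32 Dunmere=23 → close Ashgrove (overflow 17)
  32÷1 = 32 each, +1 to first 0

Closure order: Hollowpine, Fernhollow, Ashgrove
Last habitat: Dunmere with 55 animals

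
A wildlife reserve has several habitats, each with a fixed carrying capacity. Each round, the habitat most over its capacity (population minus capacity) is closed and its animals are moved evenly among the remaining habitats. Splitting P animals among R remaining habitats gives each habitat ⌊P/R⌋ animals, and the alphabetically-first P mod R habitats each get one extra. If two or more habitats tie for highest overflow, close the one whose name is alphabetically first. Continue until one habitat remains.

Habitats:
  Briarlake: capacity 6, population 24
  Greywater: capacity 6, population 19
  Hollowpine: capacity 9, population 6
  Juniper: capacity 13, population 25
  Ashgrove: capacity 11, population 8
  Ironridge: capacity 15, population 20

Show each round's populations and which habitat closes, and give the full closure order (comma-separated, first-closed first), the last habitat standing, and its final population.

Round 1: Ashgrove=8 Briarlake=24 Greywater=19 Hollowpine=6 Ironridge=20 Juniper=25 → close Briarlake (overflow 18)
  24÷5 = 4 each, +1 to first 4
Round 2: Ashgrove=13 Greywater=24 Hollowpine=11 Ironridge=25 Juniper=29 → close Greywater (overflow 18)
  24÷4 = 6 each, +1 to first 0
Round 3: Ashgrove=19 Hollowpine=17 Ironridge=31 Juniper=35 → close Juniper (overflow 22)
  35÷3 = 11 each, +1 to first 2
Round 4: Ashgrove=31 Hollowpine=29 Ironridge=42 → close Ironridge (overflow 27)
  42÷2 = 21 each, +1 to first 0
Round 5: Ashgrove=52 Hollowpine=50 → close Ashgrove (overflow 41)
  52÷1 = 52 each, +1 to first 0

Closure order: Briarlake, Greywater, Juniper, Ironridge, Ashgrove
Last habitat: Hollowpine with 102 animals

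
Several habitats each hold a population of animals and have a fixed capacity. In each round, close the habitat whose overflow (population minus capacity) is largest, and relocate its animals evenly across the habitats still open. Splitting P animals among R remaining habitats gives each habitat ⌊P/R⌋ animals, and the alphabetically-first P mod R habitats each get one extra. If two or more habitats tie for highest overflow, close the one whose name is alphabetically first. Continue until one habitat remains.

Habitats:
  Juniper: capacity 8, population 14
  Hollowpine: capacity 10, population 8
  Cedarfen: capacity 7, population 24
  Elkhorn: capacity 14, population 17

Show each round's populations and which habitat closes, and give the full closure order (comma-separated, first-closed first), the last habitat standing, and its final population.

Round 1: Cedarfen=24 Elkhorn=17 Hollowpine=8 Juniper=14 → close Cedarfen (overflow 17)
  24÷3 = 8 each, +1 to first 0
Round 2: Elkhorn=25 Hollowpine=16 Juniper=22 → close Juniper (overflow 14)
  22÷2 = 11 each, +1 to first 0
Round 3: Elkhorn=36 Hollowpine=27 → close Elkhorn (overflow 22)
  36÷1 = 36 each, +1 to first 0

Closure order: Cedarfen, Juniper, Elkhorn
Last habitat: Hollowpine with 63 animals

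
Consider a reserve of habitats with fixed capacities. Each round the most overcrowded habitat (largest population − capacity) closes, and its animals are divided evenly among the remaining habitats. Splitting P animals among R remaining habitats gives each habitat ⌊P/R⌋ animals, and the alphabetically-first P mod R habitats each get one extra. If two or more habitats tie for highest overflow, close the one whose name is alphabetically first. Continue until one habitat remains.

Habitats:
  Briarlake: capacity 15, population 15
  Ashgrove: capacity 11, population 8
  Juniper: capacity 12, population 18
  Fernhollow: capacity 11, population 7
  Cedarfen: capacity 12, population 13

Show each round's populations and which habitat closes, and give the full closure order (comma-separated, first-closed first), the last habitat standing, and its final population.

Round 1: Ashgrove=8 Briarlake=15 Cedarfen=13 Fernhollow=7 Juniper=18 → close Juniper (overflow 6)
  18÷4 = 4 each, +1 to first 2
Round 2: Ashgrove=13 Briarlake=20 Cedarfen=17 Fernhollow=11 → close Briarlake (overflow 5)
  20÷3 = 6 each, +1 to first 2
Round 3: Ashgrove=20 Cedarfen=24 Fernhollow=17 → close Cedarfen (overflow 12)
  24÷2 = 12 each, +1 to first 0
Round 4: Ashgrove=32 Fernhollow=29 → close Ashgrove (overflow 21)
  32÷1 = 32 each, +1 to first 0

Closure order: Juniper, Briarlake, Cedarfen, Ashgrove
Last habitat: Fernhollow with 61 animals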